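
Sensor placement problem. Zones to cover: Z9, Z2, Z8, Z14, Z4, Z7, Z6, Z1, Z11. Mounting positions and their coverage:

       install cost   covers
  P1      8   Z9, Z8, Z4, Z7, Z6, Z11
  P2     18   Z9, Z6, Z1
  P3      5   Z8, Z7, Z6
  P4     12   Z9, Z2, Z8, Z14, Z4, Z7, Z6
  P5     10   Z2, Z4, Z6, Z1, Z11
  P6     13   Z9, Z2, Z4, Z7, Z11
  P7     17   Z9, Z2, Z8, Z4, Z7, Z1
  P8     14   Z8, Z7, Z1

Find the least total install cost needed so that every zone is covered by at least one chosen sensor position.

P4, P5 cover every zone at install cost 12 + 10 = 22.
Any cover uses at least 2 sensor positions; among all covering selections none totals below 22.

22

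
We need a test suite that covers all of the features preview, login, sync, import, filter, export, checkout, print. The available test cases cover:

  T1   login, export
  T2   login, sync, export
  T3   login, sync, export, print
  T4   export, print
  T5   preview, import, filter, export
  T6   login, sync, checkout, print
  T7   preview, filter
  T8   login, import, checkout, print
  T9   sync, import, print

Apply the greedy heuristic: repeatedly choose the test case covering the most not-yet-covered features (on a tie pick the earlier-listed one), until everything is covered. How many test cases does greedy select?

Pick 1: T3 covers 4 new features (login, sync, export, print).
Pick 2: T5 covers 3 new features (preview, import, filter).
Pick 3: T6 covers 1 new features (checkout).
Greedy uses 3 test cases. (The true minimum is 2.)

3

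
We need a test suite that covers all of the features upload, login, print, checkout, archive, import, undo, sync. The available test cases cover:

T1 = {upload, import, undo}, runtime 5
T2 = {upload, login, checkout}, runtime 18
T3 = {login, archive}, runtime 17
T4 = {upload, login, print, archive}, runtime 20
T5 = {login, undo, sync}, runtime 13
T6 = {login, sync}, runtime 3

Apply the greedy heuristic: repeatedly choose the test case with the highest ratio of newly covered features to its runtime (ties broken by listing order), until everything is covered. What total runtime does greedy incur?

Pick 1: T6 adds 2 new (login, sync) at runtime 3 (ratio 2/3).
Pick 2: T1 adds 3 new (upload, import, undo) at runtime 5 (ratio 3/5).
Pick 3: T4 adds 2 new (print, archive) at runtime 20 (ratio 2/20).
Pick 4: T2 adds 1 new (checkout) at runtime 18 (ratio 1/18).
Greedy total runtime: 3 + 5 + 20 + 18 = 46.

46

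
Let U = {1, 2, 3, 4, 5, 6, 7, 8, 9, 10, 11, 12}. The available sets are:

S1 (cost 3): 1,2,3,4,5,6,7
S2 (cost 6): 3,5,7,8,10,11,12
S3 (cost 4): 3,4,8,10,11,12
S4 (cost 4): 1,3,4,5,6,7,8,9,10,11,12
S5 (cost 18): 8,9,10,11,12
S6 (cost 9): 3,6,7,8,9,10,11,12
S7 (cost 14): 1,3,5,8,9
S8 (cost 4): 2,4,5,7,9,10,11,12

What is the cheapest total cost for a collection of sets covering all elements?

S1, S4 cover every element at cost 3 + 4 = 7.
Any cover uses at least 2 sets; among all covering selections none totals below 7.

7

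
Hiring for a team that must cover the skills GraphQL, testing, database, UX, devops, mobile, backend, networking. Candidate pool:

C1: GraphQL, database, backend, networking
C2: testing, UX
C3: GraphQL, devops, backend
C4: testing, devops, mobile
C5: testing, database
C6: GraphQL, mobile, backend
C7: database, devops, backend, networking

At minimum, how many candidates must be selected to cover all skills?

3

C1, C2, C4 together cover {GraphQL, testing, database, UX, devops, mobile, backend, networking} — every skill.
No 2 of the 7 candidates cover everything (all 21 pairs fall short), so 3 is minimum.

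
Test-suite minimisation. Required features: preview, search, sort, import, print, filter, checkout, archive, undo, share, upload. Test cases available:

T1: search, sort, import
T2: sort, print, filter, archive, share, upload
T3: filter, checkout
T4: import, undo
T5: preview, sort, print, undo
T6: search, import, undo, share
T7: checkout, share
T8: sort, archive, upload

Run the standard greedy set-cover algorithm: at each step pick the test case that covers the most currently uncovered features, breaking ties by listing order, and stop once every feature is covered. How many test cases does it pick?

Pick 1: T2 covers 6 new features (sort, print, filter, archive, share, upload).
Pick 2: T6 covers 3 new features (search, import, undo).
Pick 3: T3 covers 1 new features (checkout).
Pick 4: T5 covers 1 new features (preview).
Greedy uses 4 test cases.

4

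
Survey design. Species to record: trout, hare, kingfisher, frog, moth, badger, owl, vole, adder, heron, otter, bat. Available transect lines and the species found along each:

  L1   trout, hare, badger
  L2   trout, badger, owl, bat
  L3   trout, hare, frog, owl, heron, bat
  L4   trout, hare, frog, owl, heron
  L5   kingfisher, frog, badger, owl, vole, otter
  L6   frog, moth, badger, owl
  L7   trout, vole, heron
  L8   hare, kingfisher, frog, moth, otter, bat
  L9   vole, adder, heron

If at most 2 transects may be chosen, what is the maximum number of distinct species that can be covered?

10

Choosing L3, L5 covers {trout, hare, kingfisher, frog, badger, owl, vole, heron, otter, bat} — 10 species.
No choice of 2 transects does better; here moth, adder are left uncovered.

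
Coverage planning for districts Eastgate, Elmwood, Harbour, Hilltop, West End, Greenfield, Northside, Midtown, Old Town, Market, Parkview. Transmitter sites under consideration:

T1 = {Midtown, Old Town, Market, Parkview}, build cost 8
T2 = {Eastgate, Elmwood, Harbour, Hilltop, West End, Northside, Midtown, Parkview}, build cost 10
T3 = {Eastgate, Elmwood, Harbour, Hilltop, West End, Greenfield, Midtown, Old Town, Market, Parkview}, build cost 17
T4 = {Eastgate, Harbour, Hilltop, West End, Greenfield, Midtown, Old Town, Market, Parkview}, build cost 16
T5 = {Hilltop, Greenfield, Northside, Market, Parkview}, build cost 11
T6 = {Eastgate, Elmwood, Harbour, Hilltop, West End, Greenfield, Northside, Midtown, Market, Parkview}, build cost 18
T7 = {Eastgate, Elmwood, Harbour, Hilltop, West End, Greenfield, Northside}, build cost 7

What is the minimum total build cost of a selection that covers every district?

15

T1, T7 cover every district at build cost 8 + 7 = 15.
Any cover uses at least 2 transmitter sites; among all covering selections none totals below 15.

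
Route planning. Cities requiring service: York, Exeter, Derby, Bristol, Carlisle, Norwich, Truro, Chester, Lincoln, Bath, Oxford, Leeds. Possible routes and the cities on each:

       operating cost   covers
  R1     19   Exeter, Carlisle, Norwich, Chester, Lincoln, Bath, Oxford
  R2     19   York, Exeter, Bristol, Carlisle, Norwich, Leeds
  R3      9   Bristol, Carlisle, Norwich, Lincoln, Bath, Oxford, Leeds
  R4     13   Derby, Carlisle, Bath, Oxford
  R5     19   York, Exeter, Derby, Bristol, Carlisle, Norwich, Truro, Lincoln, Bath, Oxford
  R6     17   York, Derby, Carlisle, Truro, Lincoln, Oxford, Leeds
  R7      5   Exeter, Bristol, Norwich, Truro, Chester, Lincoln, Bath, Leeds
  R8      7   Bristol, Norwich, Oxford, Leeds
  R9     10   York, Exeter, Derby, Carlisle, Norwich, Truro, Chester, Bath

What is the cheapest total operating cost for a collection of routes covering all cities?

19

R3, R9 cover every city at operating cost 9 + 10 = 19.
Any cover uses at least 2 routes; among all covering selections none totals below 19.
Greedy by coverage-per-operating cost would pick R7, R9, R8 for 22 — worse than the optimum 19.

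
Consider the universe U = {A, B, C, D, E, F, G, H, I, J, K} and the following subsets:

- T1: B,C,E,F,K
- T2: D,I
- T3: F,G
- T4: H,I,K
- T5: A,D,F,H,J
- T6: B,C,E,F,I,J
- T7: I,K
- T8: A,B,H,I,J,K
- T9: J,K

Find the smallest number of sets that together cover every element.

T1, T2, T3, T5 together cover {A, B, C, D, E, F, G, H, I, J, K} — every element.
No 3 of the 9 sets cover everything (all 84 triples fall short), so 4 is minimum.

4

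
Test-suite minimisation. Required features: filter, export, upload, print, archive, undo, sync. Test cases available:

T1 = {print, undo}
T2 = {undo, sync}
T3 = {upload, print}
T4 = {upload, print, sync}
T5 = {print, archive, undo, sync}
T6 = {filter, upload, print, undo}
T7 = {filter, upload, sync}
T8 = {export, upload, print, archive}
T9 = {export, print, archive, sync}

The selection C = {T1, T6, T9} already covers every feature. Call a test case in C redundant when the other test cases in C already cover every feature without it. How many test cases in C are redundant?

Drop T1: the rest still cover every feature — redundant.
Drop T6: filter, upload uncovered — not redundant.
Drop T9: export, archive, sync uncovered — not redundant.
1 redundant: T1.

1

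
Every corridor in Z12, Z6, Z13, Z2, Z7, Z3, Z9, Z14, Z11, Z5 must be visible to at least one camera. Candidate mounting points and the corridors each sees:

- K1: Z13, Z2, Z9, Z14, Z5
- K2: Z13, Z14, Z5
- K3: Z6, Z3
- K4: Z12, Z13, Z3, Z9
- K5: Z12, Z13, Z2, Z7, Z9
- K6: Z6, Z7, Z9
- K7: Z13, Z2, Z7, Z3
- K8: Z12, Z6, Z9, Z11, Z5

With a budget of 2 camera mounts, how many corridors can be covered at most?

Choosing K7, K8 covers {Z12, Z6, Z13, Z2, Z7, Z3, Z9, Z11, Z5} — 9 corridors.
No choice of 2 camera mounts does better; here Z14 is left uncovered.

9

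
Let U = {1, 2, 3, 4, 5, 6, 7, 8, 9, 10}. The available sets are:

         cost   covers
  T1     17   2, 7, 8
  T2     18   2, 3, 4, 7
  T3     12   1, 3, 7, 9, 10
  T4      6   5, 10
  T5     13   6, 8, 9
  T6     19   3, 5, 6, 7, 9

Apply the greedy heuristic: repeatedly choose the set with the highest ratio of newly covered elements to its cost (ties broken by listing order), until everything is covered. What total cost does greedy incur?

Pick 1: T3 adds 5 new (1, 3, 7, 9, 10) at cost 12 (ratio 5/12).
Pick 2: T4 adds 1 new (5) at cost 6 (ratio 1/6).
Pick 3: T5 adds 2 new (6, 8) at cost 13 (ratio 2/13).
Pick 4: T2 adds 2 new (2, 4) at cost 18 (ratio 2/18).
Greedy total cost: 12 + 6 + 13 + 18 = 49.

49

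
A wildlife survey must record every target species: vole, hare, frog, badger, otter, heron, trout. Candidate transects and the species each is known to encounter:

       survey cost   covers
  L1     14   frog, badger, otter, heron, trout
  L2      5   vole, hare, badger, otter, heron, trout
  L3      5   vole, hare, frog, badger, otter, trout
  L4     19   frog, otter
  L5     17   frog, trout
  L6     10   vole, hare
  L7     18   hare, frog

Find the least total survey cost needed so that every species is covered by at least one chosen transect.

L2, L3 cover every species at survey cost 5 + 5 = 10.
Any cover uses at least 2 transects; among all covering selections none totals below 10.

10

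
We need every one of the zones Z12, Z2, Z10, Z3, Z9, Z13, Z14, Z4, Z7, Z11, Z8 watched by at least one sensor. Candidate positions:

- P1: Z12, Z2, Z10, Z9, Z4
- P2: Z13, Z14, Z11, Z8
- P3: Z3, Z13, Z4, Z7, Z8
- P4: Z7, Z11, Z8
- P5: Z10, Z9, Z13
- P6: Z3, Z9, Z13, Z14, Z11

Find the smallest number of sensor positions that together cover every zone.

P1, P2, P3 together cover {Z12, Z2, Z10, Z3, Z9, Z13, Z14, Z4, Z7, Z11, Z8} — every zone.
No 2 of the 6 sensor positions cover everything (all 15 pairs fall short), so 3 is minimum.

3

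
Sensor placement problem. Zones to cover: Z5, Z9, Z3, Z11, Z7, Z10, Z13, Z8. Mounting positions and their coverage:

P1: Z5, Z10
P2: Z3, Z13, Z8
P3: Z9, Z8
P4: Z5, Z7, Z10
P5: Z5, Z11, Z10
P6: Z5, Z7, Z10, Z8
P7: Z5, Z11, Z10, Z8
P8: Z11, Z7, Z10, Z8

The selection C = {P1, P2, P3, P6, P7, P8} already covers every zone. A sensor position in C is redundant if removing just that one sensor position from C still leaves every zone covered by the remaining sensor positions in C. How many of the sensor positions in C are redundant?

Drop P1: the rest still cover every zone — redundant.
Drop P2: Z3, Z13 uncovered — not redundant.
Drop P3: Z9 uncovered — not redundant.
Drop P6: the rest still cover every zone — redundant.
Drop P7: the rest still cover every zone — redundant.
Drop P8: the rest still cover every zone — redundant.
4 redundant: P1, P6, P7, P8.

4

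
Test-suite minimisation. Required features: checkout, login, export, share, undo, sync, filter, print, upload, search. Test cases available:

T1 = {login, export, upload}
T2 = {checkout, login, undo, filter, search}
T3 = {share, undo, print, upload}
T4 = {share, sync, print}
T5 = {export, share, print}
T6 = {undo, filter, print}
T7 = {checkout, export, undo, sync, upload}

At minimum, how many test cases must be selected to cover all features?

T1, T2, T4 together cover {checkout, login, export, share, undo, sync, filter, print, upload, search} — every feature.
No 2 of the 7 test cases cover everything (all 21 pairs fall short), so 3 is minimum.

3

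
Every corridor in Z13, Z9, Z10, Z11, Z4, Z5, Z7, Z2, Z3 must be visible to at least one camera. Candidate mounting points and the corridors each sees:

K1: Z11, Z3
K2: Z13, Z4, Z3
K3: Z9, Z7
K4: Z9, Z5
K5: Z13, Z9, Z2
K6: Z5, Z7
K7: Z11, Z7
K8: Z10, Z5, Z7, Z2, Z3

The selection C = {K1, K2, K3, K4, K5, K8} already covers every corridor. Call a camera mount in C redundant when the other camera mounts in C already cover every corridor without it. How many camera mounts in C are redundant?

3

Drop K1: Z11 uncovered — not redundant.
Drop K2: Z4 uncovered — not redundant.
Drop K3: the rest still cover every corridor — redundant.
Drop K4: the rest still cover every corridor — redundant.
Drop K5: the rest still cover every corridor — redundant.
Drop K8: Z10 uncovered — not redundant.
3 redundant: K3, K4, K5.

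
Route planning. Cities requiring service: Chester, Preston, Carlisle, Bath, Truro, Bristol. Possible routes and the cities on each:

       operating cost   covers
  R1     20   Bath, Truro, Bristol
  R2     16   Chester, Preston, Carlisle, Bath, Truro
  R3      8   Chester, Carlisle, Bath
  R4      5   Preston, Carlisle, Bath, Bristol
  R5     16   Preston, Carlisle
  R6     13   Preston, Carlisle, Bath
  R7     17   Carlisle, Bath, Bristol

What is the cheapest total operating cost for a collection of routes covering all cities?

R2, R4 cover every city at operating cost 16 + 5 = 21.
Any cover uses at least 2 routes; among all covering selections none totals below 21.

21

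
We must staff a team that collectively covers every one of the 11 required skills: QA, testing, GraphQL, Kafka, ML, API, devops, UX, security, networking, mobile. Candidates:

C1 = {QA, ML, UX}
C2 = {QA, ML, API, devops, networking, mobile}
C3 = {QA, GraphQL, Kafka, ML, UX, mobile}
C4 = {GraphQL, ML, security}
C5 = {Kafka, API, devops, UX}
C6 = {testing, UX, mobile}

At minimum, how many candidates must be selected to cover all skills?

4

C2, C3, C4, C6 together cover {QA, testing, GraphQL, Kafka, ML, API, devops, UX, security, networking, mobile} — every skill.
No 3 of the 6 candidates cover everything (all 20 triples fall short), so 4 is minimum.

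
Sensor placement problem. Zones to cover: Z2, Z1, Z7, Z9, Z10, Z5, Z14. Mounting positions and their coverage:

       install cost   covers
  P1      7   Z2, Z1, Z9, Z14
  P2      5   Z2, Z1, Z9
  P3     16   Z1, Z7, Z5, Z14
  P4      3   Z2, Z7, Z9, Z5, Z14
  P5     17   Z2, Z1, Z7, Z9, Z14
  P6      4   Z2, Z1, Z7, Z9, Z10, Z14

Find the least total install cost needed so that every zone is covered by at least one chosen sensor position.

P4, P6 cover every zone at install cost 3 + 4 = 7.
Any cover uses at least 2 sensor positions; among all covering selections none totals below 7.

7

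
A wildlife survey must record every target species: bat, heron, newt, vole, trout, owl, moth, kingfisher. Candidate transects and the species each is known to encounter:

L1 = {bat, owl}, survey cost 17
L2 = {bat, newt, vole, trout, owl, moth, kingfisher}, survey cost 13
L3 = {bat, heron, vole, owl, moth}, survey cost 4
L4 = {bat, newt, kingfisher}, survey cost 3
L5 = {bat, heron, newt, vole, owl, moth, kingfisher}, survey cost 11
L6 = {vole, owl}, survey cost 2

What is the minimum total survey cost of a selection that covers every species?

L2, L3 cover every species at survey cost 13 + 4 = 17.
Any cover uses at least 2 transects; among all covering selections none totals below 17.
Greedy by coverage-per-survey cost would pick L3, L4, L2 for 20 — worse than the optimum 17.

17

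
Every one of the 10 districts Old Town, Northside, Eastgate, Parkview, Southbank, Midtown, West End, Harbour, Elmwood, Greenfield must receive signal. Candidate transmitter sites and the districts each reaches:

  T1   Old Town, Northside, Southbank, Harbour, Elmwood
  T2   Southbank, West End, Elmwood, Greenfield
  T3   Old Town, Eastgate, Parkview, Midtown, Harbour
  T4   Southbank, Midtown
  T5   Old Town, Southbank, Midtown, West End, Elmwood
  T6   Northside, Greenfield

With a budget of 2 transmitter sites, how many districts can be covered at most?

Choosing T2, T3 covers {Old Town, Eastgate, Parkview, Southbank, Midtown, West End, Harbour, Elmwood, Greenfield} — 9 districts.
No choice of 2 transmitter sites does better; here Northside is left uncovered.

9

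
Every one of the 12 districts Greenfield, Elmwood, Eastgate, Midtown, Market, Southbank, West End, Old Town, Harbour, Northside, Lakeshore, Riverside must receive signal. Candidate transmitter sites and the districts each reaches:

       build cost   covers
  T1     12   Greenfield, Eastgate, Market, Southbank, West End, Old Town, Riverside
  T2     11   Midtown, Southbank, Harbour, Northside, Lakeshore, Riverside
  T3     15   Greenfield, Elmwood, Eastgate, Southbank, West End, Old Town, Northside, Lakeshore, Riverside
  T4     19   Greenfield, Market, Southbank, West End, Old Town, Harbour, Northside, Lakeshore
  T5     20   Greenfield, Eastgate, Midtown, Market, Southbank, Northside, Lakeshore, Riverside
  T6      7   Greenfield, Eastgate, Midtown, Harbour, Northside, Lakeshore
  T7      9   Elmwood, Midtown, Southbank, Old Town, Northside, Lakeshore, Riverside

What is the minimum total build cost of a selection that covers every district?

28

T1, T6, T7 cover every district at build cost 12 + 7 + 9 = 28.
Any cover uses at least 3 transmitter sites; among all covering selections none totals below 28.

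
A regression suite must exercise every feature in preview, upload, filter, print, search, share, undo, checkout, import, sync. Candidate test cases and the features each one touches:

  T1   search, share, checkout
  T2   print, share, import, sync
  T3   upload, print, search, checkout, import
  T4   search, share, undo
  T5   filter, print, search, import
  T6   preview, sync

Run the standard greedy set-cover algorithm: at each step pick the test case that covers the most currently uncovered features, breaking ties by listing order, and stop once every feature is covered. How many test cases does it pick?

Pick 1: T3 covers 5 new features (upload, print, search, checkout, import).
Pick 2: T2 covers 2 new features (share, sync).
Pick 3: T4 covers 1 new features (undo).
Pick 4: T5 covers 1 new features (filter).
Pick 5: T6 covers 1 new features (preview).
Greedy uses 5 test cases. (The true minimum is 4.)

5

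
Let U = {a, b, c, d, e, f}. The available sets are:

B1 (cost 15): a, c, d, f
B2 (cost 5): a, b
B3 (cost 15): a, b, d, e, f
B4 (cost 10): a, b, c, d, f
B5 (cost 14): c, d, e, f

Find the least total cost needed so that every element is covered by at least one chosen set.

19

B2, B5 cover every element at cost 5 + 14 = 19.
Any cover uses at least 2 sets; among all covering selections none totals below 19.
Greedy by coverage-per-cost would pick B4, B5 for 24 — worse than the optimum 19.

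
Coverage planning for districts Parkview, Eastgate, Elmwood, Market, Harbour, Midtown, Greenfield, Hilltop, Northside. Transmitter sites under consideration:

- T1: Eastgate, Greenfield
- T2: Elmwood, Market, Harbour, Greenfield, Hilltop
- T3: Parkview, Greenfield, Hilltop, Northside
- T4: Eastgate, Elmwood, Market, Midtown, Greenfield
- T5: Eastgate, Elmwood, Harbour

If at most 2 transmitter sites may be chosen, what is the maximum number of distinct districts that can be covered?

Choosing T3, T4 covers {Parkview, Eastgate, Elmwood, Market, Midtown, Greenfield, Hilltop, Northside} — 8 districts.
No choice of 2 transmitter sites does better; here Harbour is left uncovered.

8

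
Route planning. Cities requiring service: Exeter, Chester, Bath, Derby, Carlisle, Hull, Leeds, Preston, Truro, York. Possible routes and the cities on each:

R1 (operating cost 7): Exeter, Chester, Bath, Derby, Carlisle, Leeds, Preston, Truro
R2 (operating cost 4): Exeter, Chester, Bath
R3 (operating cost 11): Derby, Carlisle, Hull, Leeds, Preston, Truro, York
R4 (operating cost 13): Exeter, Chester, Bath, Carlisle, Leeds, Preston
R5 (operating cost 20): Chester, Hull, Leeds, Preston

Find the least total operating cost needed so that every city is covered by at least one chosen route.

R2, R3 cover every city at operating cost 4 + 11 = 15.
Any cover uses at least 2 routes; among all covering selections none totals below 15.
Greedy by coverage-per-operating cost would pick R1, R3 for 18 — worse than the optimum 15.

15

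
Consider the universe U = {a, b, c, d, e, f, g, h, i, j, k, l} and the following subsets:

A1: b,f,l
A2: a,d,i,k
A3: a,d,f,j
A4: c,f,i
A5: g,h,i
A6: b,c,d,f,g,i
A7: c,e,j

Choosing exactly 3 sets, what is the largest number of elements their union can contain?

10

Choosing A1, A2, A7 covers {a, b, c, d, e, f, i, j, k, l} — 10 elements.
No choice of 3 sets does better; here g, h are left uncovered.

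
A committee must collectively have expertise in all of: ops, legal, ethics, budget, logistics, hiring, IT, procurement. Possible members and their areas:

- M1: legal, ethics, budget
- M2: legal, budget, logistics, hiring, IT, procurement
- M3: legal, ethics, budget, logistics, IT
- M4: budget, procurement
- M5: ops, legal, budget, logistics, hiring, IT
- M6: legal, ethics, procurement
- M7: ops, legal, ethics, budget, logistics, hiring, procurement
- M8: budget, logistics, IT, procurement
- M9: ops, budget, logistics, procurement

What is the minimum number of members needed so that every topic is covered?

M2, M7 together cover {ops, legal, ethics, budget, logistics, hiring, IT, procurement} — every topic.
No single member contains all 8 topics, so 2 is optimal.

2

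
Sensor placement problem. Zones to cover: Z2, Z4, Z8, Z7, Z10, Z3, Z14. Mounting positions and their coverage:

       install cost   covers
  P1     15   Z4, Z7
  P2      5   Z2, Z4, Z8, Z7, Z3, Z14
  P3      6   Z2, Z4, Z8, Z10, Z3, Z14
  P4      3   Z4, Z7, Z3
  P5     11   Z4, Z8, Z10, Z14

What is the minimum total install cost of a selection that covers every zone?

9

P3, P4 cover every zone at install cost 6 + 3 = 9.
Any cover uses at least 2 sensor positions; among all covering selections none totals below 9.
Greedy by coverage-per-install cost would pick P2, P3 for 11 — worse than the optimum 9.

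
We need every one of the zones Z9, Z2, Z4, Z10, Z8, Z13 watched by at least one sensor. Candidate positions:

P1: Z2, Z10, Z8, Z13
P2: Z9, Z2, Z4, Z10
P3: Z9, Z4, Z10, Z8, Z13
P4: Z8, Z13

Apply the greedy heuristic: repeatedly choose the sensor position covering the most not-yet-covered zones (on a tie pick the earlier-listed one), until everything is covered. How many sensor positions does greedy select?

Pick 1: P3 covers 5 new zones (Z9, Z4, Z10, Z8, Z13).
Pick 2: P1 covers 1 new zones (Z2).
Greedy uses 2 sensor positions.

2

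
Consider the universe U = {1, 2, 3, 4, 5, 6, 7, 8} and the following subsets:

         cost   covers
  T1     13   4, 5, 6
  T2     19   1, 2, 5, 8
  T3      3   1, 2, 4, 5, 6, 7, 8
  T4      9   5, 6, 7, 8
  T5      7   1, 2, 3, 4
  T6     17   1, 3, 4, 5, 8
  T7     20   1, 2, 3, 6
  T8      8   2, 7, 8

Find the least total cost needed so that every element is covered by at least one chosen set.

10

T3, T5 cover every element at cost 3 + 7 = 10.
Any cover uses at least 2 sets; among all covering selections none totals below 10.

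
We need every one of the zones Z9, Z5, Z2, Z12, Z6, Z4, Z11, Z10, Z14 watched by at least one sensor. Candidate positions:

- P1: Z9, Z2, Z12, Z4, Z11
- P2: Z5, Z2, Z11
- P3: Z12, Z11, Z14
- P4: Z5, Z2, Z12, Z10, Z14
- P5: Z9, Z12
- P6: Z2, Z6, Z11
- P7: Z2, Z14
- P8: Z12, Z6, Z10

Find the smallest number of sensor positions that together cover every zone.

P1, P4, P6 together cover {Z9, Z5, Z2, Z12, Z6, Z4, Z11, Z10, Z14} — every zone.
No 2 of the 8 sensor positions cover everything (all 28 pairs fall short), so 3 is minimum.

3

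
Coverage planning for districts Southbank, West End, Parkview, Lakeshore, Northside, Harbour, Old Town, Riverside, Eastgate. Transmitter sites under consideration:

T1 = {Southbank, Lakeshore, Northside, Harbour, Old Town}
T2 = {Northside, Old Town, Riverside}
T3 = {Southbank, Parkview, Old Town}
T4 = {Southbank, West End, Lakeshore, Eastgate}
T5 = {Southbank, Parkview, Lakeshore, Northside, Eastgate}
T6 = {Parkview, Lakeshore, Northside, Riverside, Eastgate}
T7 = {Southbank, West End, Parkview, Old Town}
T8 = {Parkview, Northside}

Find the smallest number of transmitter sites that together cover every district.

3

T1, T4, T6 together cover {Southbank, West End, Parkview, Lakeshore, Northside, Harbour, Old Town, Riverside, Eastgate} — every district.
No 2 of the 8 transmitter sites cover everything (all 28 pairs fall short), so 3 is minimum.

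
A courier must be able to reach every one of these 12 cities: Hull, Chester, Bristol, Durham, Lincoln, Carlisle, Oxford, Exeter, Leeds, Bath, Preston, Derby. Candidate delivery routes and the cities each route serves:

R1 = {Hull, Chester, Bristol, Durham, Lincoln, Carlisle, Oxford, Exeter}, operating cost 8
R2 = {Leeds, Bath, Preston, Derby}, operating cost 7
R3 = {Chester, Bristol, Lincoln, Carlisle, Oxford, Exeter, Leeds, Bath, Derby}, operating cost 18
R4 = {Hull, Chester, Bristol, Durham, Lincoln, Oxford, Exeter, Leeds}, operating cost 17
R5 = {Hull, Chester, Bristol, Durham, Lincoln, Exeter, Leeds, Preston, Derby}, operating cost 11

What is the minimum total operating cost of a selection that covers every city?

15

R1, R2 cover every city at operating cost 8 + 7 = 15.
Any cover uses at least 2 routes; among all covering selections none totals below 15.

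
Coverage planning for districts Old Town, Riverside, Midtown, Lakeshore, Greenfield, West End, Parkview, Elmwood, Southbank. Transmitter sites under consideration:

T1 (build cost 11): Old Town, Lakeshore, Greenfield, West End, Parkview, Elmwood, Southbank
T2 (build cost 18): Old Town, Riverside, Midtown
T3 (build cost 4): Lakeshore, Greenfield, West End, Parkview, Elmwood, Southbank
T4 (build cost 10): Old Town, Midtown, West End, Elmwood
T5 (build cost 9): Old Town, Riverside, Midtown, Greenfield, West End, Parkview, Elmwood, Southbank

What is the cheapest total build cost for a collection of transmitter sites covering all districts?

T3, T5 cover every district at build cost 4 + 9 = 13.
Any cover uses at least 2 transmitter sites; among all covering selections none totals below 13.

13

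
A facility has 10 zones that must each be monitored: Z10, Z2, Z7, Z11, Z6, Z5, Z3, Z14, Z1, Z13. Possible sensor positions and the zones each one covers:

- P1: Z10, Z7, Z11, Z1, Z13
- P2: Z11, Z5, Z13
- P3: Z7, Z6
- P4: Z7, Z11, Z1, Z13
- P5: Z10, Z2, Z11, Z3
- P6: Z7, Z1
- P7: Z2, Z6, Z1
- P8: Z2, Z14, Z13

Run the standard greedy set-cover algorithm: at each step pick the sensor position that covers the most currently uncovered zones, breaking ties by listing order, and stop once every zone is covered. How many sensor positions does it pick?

5

Pick 1: P1 covers 5 new zones (Z10, Z7, Z11, Z1, Z13).
Pick 2: P5 covers 2 new zones (Z2, Z3).
Pick 3: P2 covers 1 new zones (Z5).
Pick 4: P3 covers 1 new zones (Z6).
Pick 5: P8 covers 1 new zones (Z14).
Greedy uses 5 sensor positions.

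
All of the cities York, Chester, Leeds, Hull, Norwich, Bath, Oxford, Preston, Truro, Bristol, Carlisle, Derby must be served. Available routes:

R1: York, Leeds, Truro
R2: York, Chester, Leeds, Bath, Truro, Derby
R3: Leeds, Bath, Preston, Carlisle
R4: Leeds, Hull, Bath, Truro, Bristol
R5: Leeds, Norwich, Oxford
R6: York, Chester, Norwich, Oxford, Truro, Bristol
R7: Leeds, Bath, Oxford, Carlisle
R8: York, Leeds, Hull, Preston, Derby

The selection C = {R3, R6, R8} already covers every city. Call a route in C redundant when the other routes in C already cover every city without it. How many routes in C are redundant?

0

Drop R3: Bath, Carlisle uncovered — not redundant.
Drop R6: Chester, Norwich, Oxford, Truro, … uncovered — not redundant.
Drop R8: Hull, Derby uncovered — not redundant.
None of the routes in C is redundant.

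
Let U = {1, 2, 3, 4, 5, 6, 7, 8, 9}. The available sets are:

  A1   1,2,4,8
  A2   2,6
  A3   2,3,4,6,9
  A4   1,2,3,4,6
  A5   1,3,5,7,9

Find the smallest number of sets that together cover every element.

3

A1, A2, A5 together cover {1, 2, 3, 4, 5, 6, 7, 8, 9} — every element.
No 2 of the 5 sets cover everything (all 10 pairs fall short), so 3 is minimum.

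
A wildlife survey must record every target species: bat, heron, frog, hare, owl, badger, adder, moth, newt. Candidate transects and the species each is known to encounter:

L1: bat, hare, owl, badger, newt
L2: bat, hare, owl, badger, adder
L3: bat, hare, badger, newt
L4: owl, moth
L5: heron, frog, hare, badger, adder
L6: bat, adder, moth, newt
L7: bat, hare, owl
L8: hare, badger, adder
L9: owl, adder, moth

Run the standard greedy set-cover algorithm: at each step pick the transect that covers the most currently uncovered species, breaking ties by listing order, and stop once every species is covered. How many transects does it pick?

Pick 1: L1 covers 5 new species (bat, hare, owl, badger, newt).
Pick 2: L5 covers 3 new species (heron, frog, adder).
Pick 3: L4 covers 1 new species (moth).
Greedy uses 3 transects.

3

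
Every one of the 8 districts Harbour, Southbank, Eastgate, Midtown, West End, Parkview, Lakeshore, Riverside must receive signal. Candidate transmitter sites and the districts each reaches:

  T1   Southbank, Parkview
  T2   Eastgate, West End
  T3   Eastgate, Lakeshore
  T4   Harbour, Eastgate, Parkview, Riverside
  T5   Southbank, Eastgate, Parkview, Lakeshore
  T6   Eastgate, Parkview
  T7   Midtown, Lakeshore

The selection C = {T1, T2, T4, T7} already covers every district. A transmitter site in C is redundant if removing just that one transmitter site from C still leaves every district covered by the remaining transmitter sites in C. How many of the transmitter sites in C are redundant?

0

Drop T1: Southbank uncovered — not redundant.
Drop T2: West End uncovered — not redundant.
Drop T4: Harbour, Riverside uncovered — not redundant.
Drop T7: Midtown, Lakeshore uncovered — not redundant.
None of the transmitter sites in C is redundant.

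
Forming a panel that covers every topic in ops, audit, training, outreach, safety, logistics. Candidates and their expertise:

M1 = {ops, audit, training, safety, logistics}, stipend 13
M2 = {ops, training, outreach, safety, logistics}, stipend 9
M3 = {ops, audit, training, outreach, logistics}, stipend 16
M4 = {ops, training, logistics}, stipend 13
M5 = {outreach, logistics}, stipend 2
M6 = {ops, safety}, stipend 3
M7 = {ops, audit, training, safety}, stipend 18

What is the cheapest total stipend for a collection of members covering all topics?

15

M1, M5 cover every topic at stipend 13 + 2 = 15.
Any cover uses at least 2 members; among all covering selections none totals below 15.
Greedy by coverage-per-stipend would pick M5, M6, M1 for 18 — worse than the optimum 15.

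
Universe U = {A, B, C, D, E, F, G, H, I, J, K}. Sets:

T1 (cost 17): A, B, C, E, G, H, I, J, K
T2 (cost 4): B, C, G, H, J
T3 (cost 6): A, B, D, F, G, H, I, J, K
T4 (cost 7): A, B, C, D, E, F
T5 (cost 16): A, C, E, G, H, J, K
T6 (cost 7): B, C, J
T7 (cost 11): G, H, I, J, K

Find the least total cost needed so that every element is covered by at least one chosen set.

T3, T4 cover every element at cost 6 + 7 = 13.
Any cover uses at least 2 sets; among all covering selections none totals below 13.

13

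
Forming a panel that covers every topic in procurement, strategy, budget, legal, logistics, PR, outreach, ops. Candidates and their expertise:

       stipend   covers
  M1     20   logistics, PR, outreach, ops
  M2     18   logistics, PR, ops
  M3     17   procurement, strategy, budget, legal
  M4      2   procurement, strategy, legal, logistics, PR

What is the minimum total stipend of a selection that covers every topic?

37

M1, M3 cover every topic at stipend 20 + 17 = 37.
Any cover uses at least 2 members; among all covering selections none totals below 37.
Greedy by coverage-per-stipend would pick M4, M1, M3 for 39 — worse than the optimum 37.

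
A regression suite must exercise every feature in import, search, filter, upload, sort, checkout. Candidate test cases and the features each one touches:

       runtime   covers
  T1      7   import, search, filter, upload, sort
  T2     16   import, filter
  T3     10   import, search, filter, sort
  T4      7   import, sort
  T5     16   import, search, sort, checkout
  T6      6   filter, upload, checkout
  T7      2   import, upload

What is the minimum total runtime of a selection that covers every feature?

T1, T6 cover every feature at runtime 7 + 6 = 13.
Any cover uses at least 2 test cases; among all covering selections none totals below 13.
Greedy by coverage-per-runtime would pick T7, T1, T6 for 15 — worse than the optimum 13.

13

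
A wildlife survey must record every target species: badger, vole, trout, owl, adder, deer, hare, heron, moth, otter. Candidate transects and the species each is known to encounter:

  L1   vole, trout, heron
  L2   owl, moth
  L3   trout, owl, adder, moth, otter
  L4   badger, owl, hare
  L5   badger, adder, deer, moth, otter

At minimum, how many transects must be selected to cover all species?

3

L1, L4, L5 together cover {badger, vole, trout, owl, adder, deer, hare, heron, moth, otter} — every species.
No 2 of the 5 transects cover everything (all 10 pairs fall short), so 3 is minimum.
Greedy (largest uncovered first) would take L3, L1, L4, L5 — 4 transects — but 3 suffice.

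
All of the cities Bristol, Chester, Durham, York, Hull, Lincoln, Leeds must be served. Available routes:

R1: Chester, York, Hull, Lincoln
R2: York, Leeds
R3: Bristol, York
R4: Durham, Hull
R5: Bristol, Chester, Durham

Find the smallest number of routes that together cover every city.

3

R1, R2, R5 together cover {Bristol, Chester, Durham, York, Hull, Lincoln, Leeds} — every city.
No 2 of the 5 routes cover everything (all 10 pairs fall short), so 3 is minimum.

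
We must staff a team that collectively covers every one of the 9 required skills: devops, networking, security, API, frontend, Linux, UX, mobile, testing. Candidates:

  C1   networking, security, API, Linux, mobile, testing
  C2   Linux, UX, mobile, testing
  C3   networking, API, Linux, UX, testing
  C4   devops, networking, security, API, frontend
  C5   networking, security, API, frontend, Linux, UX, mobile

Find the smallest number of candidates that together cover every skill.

2

C2, C4 together cover {devops, networking, security, API, frontend, Linux, UX, mobile, testing} — every skill.
No single candidate contains all 9 skills, so 2 is optimal.
Greedy (largest uncovered first) would take C5, C1, C4 — 3 candidates — but 2 suffice.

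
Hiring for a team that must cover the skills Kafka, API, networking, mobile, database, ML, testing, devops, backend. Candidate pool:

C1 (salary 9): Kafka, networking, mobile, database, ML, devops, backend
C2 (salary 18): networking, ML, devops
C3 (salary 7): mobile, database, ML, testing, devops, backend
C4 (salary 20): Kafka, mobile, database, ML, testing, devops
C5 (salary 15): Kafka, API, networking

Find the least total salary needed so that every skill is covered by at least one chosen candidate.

22

C3, C5 cover every skill at salary 7 + 15 = 22.
Any cover uses at least 2 candidates; among all covering selections none totals below 22.
Greedy by coverage-per-salary would pick C3, C1, C5 for 31 — worse than the optimum 22.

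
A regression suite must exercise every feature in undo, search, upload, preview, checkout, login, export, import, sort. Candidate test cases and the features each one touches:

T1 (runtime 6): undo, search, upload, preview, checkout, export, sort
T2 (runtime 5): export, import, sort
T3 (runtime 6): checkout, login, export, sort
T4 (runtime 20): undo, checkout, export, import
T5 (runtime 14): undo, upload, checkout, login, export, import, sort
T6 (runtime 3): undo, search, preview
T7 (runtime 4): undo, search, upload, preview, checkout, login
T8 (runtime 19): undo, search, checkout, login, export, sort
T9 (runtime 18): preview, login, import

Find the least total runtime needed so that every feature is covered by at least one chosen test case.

9

T2, T7 cover every feature at runtime 5 + 4 = 9.
Any cover uses at least 2 test cases; among all covering selections none totals below 9.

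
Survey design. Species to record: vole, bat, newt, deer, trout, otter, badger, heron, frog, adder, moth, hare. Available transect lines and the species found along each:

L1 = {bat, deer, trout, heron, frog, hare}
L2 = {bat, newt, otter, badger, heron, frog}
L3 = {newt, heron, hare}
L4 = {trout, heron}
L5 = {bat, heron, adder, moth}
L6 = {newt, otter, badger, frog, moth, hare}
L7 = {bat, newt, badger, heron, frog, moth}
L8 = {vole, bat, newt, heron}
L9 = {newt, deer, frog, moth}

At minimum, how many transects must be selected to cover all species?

4

L1, L2, L5, L8 together cover {vole, bat, newt, deer, trout, otter, badger, heron, frog, adder, moth, hare} — every species.
No 3 of the 9 transects cover everything (all 84 triples fall short), so 4 is minimum.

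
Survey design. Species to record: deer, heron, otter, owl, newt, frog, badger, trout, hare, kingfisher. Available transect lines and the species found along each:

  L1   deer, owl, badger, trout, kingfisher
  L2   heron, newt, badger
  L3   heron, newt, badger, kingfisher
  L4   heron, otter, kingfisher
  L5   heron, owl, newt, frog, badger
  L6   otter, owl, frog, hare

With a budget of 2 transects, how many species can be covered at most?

8

Choosing L1, L5 covers {deer, heron, owl, newt, frog, badger, trout, kingfisher} — 8 species.
No choice of 2 transects does better; here otter, hare are left uncovered.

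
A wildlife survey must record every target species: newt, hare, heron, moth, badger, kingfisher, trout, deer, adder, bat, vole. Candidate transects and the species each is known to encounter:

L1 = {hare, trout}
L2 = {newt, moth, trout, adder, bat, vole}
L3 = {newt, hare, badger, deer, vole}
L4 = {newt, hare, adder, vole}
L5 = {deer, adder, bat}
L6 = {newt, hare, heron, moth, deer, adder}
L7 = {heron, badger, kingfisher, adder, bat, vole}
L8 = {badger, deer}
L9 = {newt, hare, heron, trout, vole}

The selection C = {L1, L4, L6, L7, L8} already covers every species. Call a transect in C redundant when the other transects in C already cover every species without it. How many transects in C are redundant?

2

Drop L1: trout uncovered — not redundant.
Drop L4: the rest still cover every species — redundant.
Drop L6: moth uncovered — not redundant.
Drop L7: kingfisher, bat uncovered — not redundant.
Drop L8: the rest still cover every species — redundant.
2 redundant: L4, L8.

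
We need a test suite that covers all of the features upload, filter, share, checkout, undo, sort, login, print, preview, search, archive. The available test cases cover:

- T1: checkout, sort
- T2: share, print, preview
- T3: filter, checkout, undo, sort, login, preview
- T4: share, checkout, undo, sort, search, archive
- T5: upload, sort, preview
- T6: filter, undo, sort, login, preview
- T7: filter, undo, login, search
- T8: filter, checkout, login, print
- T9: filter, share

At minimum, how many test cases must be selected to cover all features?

T4, T5, T8 together cover {upload, filter, share, checkout, undo, sort, login, print, preview, search, archive} — every feature.
No 2 of the 9 test cases cover everything (all 36 pairs fall short), so 3 is minimum.
Greedy (largest uncovered first) would take T3, T4, T2, T5 — 4 test cases — but 3 suffice.

3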